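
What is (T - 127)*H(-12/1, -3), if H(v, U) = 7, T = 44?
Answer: -581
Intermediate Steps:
(T - 127)*H(-12/1, -3) = (44 - 127)*7 = -83*7 = -581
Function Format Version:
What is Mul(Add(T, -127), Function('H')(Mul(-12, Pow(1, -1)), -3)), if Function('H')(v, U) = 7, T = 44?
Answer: -581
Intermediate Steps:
Mul(Add(T, -127), Function('H')(Mul(-12, Pow(1, -1)), -3)) = Mul(Add(44, -127), 7) = Mul(-83, 7) = -581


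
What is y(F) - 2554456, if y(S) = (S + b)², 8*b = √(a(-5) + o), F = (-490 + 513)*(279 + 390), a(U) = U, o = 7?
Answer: 7494570017/32 + 15387*√2/4 ≈ 2.3421e+8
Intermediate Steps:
F = 15387 (F = 23*669 = 15387)
b = √2/8 (b = √(-5 + 7)/8 = √2/8 ≈ 0.17678)
y(S) = (S + √2/8)²
y(F) - 2554456 = (√2 + 8*15387)²/64 - 2554456 = (√2 + 123096)²/64 - 2554456 = (123096 + √2)²/64 - 2554456 = -2554456 + (123096 + √2)²/64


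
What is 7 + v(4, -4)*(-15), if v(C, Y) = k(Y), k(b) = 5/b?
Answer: 103/4 ≈ 25.750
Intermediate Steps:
v(C, Y) = 5/Y
7 + v(4, -4)*(-15) = 7 + (5/(-4))*(-15) = 7 + (5*(-¼))*(-15) = 7 - 5/4*(-15) = 7 + 75/4 = 103/4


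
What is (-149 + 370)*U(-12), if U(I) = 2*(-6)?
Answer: -2652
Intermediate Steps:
U(I) = -12
(-149 + 370)*U(-12) = (-149 + 370)*(-12) = 221*(-12) = -2652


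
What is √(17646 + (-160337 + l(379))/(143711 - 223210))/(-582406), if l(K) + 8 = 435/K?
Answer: -√16021296699856323806/17547963251126 ≈ -0.00022810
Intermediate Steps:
l(K) = -8 + 435/K
√(17646 + (-160337 + l(379))/(143711 - 223210))/(-582406) = √(17646 + (-160337 + (-8 + 435/379))/(143711 - 223210))/(-582406) = √(17646 + (-160337 + (-8 + 435*(1/379)))/(-79499))*(-1/582406) = √(17646 + (-160337 + (-8 + 435/379))*(-1/79499))*(-1/582406) = √(17646 + (-160337 - 2597/379)*(-1/79499))*(-1/582406) = √(17646 - 60770320/379*(-1/79499))*(-1/582406) = √(17646 + 60770320/30130121)*(-1/582406) = √(531736885486/30130121)*(-1/582406) = (√16021296699856323806/30130121)*(-1/582406) = -√16021296699856323806/17547963251126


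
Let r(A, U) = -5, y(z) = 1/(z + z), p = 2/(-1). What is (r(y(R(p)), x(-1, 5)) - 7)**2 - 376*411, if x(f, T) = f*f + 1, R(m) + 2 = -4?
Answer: -154392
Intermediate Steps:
p = -2 (p = 2*(-1) = -2)
R(m) = -6 (R(m) = -2 - 4 = -6)
x(f, T) = 1 + f**2 (x(f, T) = f**2 + 1 = 1 + f**2)
y(z) = 1/(2*z)
(r(y(R(p)), x(-1, 5)) - 7)**2 - 376*411 = (-5 - 7)**2 - 376*411 = (-12)**2 - 154536 = 144 - 154536 = -154392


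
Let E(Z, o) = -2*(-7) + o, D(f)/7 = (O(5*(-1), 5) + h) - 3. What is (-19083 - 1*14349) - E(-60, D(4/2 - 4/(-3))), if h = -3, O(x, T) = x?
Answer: -33369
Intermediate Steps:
D(f) = -77 (D(f) = 7*((5*(-1) - 3) - 3) = 7*((-5 - 3) - 3) = 7*(-8 - 3) = 7*(-11) = -77)
E(Z, o) = 14 + o
(-19083 - 1*14349) - E(-60, D(4/2 - 4/(-3))) = (-19083 - 1*14349) - (14 - 77) = (-19083 - 14349) - 1*(-63) = -33432 + 63 = -33369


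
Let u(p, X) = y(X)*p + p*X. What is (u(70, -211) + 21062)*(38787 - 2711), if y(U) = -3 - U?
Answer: 752256752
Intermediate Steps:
u(p, X) = X*p + p*(-3 - X) (u(p, X) = (-3 - X)*p + p*X = p*(-3 - X) + X*p = X*p + p*(-3 - X))
(u(70, -211) + 21062)*(38787 - 2711) = (-3*70 + 21062)*(38787 - 2711) = (-210 + 21062)*36076 = 20852*36076 = 752256752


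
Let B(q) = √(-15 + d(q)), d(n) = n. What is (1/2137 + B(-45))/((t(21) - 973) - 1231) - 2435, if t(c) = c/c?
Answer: -11463519786/4707811 - 2*I*√15/2203 ≈ -2435.0 - 0.0035161*I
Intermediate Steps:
t(c) = 1
B(q) = √(-15 + q)
(1/2137 + B(-45))/((t(21) - 973) - 1231) - 2435 = (1/2137 + √(-15 - 45))/((1 - 973) - 1231) - 2435 = (1/2137 + √(-60))/(-972 - 1231) - 2435 = (1/2137 + 2*I*√15)/(-2203) - 2435 = (1/2137 + 2*I*√15)*(-1/2203) - 2435 = (-1/4707811 - 2*I*√15/2203) - 2435 = -11463519786/4707811 - 2*I*√15/2203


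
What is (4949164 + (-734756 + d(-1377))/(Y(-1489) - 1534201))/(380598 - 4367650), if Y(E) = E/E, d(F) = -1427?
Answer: -7593008144983/6116935178400 ≈ -1.2413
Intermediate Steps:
Y(E) = 1
(4949164 + (-734756 + d(-1377))/(Y(-1489) - 1534201))/(380598 - 4367650) = (4949164 + (-734756 - 1427)/(1 - 1534201))/(380598 - 4367650) = (4949164 - 736183/(-1534200))/(-3987052) = (4949164 - 736183*(-1/1534200))*(-1/3987052) = (4949164 + 736183/1534200)*(-1/3987052) = (7593008144983/1534200)*(-1/3987052) = -7593008144983/6116935178400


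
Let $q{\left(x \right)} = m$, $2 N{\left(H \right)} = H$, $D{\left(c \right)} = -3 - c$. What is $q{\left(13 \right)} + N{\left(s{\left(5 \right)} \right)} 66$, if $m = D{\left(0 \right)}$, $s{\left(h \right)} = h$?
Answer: $162$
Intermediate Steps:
$N{\left(H \right)} = \frac{H}{2}$
$m = -3$ ($m = -3 - 0 = -3 + 0 = -3$)
$q{\left(x \right)} = -3$
$q{\left(13 \right)} + N{\left(s{\left(5 \right)} \right)} 66 = -3 + \frac{1}{2} \cdot 5 \cdot 66 = -3 + \frac{5}{2} \cdot 66 = -3 + 165 = 162$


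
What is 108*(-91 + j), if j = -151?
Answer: -26136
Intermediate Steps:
108*(-91 + j) = 108*(-91 - 151) = 108*(-242) = -26136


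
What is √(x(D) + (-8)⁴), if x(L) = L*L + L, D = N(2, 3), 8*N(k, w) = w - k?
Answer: √262153/8 ≈ 64.001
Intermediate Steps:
N(k, w) = -k/8 + w/8 (N(k, w) = (w - k)/8 = -k/8 + w/8)
D = ⅛ (D = -⅛*2 + (⅛)*3 = -¼ + 3/8 = ⅛ ≈ 0.12500)
x(L) = L + L² (x(L) = L² + L = L + L²)
√(x(D) + (-8)⁴) = √((1 + ⅛)/8 + (-8)⁴) = √((⅛)*(9/8) + 4096) = √(9/64 + 4096) = √(262153/64) = √262153/8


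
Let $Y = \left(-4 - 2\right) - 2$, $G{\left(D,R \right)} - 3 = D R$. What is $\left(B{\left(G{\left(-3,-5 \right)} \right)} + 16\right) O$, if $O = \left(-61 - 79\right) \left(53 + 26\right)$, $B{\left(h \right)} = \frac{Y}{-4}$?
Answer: $-199080$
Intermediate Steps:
$G{\left(D,R \right)} = 3 + D R$
$Y = -8$ ($Y = -6 - 2 = -8$)
$B{\left(h \right)} = 2$ ($B{\left(h \right)} = - \frac{8}{-4} = \left(-8\right) \left(- \frac{1}{4}\right) = 2$)
$O = -11060$ ($O = \left(-140\right) 79 = -11060$)
$\left(B{\left(G{\left(-3,-5 \right)} \right)} + 16\right) O = \left(2 + 16\right) \left(-11060\right) = 18 \left(-11060\right) = -199080$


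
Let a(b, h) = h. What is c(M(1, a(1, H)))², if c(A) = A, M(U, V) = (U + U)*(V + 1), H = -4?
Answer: 36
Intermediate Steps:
M(U, V) = 2*U*(1 + V) (M(U, V) = (2*U)*(1 + V) = 2*U*(1 + V))
c(M(1, a(1, H)))² = (2*1*(1 - 4))² = (2*1*(-3))² = (-6)² = 36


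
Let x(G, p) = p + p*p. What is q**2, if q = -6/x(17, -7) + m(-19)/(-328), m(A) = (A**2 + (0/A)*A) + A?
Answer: 1852321/1317904 ≈ 1.4055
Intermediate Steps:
m(A) = A + A**2 (m(A) = (A**2 + 0*A) + A = (A**2 + 0) + A = A**2 + A = A + A**2)
x(G, p) = p + p**2
q = -1361/1148 (q = -6*(-1/(7*(1 - 7))) - 19*(1 - 19)/(-328) = -6/((-7*(-6))) - 19*(-18)*(-1/328) = -6/42 + 342*(-1/328) = -6*1/42 - 171/164 = -1/7 - 171/164 = -1361/1148 ≈ -1.1855)
q**2 = (-1361/1148)**2 = 1852321/1317904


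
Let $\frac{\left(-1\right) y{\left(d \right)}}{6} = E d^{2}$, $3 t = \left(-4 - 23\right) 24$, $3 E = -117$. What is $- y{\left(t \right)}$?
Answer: $-10917504$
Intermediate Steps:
$E = -39$ ($E = \frac{1}{3} \left(-117\right) = -39$)
$t = -216$ ($t = \frac{\left(-4 - 23\right) 24}{3} = \frac{\left(-27\right) 24}{3} = \frac{1}{3} \left(-648\right) = -216$)
$y{\left(d \right)} = 234 d^{2}$ ($y{\left(d \right)} = - 6 \left(- 39 d^{2}\right) = 234 d^{2}$)
$- y{\left(t \right)} = - 234 \left(-216\right)^{2} = - 234 \cdot 46656 = \left(-1\right) 10917504 = -10917504$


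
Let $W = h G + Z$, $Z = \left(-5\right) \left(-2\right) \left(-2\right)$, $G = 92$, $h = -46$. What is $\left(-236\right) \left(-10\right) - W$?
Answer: $6612$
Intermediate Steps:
$Z = -20$ ($Z = 10 \left(-2\right) = -20$)
$W = -4252$ ($W = \left(-46\right) 92 - 20 = -4232 - 20 = -4252$)
$\left(-236\right) \left(-10\right) - W = \left(-236\right) \left(-10\right) - -4252 = 2360 + 4252 = 6612$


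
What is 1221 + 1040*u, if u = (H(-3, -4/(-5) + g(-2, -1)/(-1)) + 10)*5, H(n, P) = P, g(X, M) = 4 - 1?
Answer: 41781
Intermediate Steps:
g(X, M) = 3
u = 39 (u = ((-4/(-5) + 3/(-1)) + 10)*5 = ((-4*(-1/5) + 3*(-1)) + 10)*5 = ((4/5 - 3) + 10)*5 = (-11/5 + 10)*5 = (39/5)*5 = 39)
1221 + 1040*u = 1221 + 1040*39 = 1221 + 40560 = 41781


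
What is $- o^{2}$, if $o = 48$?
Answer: $-2304$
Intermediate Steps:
$- o^{2} = - 48^{2} = \left(-1\right) 2304 = -2304$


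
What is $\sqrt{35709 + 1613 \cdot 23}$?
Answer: $2 \sqrt{18202} \approx 269.83$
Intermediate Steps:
$\sqrt{35709 + 1613 \cdot 23} = \sqrt{35709 + 37099} = \sqrt{72808} = 2 \sqrt{18202}$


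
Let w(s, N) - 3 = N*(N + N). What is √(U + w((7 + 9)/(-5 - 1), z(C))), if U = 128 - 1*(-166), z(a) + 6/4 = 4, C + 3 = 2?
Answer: √1238/2 ≈ 17.593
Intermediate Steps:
C = -1 (C = -3 + 2 = -1)
z(a) = 5/2 (z(a) = -3/2 + 4 = 5/2)
U = 294 (U = 128 + 166 = 294)
w(s, N) = 3 + 2*N² (w(s, N) = 3 + N*(N + N) = 3 + N*(2*N) = 3 + 2*N²)
√(U + w((7 + 9)/(-5 - 1), z(C))) = √(294 + (3 + 2*(5/2)²)) = √(294 + (3 + 2*(25/4))) = √(294 + (3 + 25/2)) = √(294 + 31/2) = √(619/2) = √1238/2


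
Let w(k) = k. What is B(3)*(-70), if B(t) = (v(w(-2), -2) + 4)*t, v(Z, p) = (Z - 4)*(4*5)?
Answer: 24360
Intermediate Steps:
v(Z, p) = -80 + 20*Z (v(Z, p) = (-4 + Z)*20 = -80 + 20*Z)
B(t) = -116*t (B(t) = ((-80 + 20*(-2)) + 4)*t = ((-80 - 40) + 4)*t = (-120 + 4)*t = -116*t)
B(3)*(-70) = -116*3*(-70) = -348*(-70) = 24360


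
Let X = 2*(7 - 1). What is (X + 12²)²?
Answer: 24336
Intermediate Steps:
X = 12 (X = 2*6 = 12)
(X + 12²)² = (12 + 12²)² = (12 + 144)² = 156² = 24336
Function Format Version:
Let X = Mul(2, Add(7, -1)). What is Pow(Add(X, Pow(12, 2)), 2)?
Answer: 24336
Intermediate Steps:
X = 12 (X = Mul(2, 6) = 12)
Pow(Add(X, Pow(12, 2)), 2) = Pow(Add(12, Pow(12, 2)), 2) = Pow(Add(12, 144), 2) = Pow(156, 2) = 24336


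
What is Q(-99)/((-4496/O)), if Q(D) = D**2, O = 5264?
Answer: -3224529/281 ≈ -11475.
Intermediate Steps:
Q(-99)/((-4496/O)) = (-99)**2/((-4496/5264)) = 9801/((-4496*1/5264)) = 9801/(-281/329) = 9801*(-329/281) = -3224529/281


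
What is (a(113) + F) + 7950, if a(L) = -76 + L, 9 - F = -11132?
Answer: 19128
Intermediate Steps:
F = 11141 (F = 9 - 1*(-11132) = 9 + 11132 = 11141)
(a(113) + F) + 7950 = ((-76 + 113) + 11141) + 7950 = (37 + 11141) + 7950 = 11178 + 7950 = 19128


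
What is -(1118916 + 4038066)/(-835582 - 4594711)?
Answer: 5156982/5430293 ≈ 0.94967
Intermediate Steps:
-(1118916 + 4038066)/(-835582 - 4594711) = -5156982/(-5430293) = -5156982*(-1)/5430293 = -1*(-5156982/5430293) = 5156982/5430293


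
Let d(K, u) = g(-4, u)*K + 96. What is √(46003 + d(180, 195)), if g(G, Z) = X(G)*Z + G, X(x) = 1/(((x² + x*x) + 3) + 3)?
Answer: √16715269/19 ≈ 215.18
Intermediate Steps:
X(x) = 1/(6 + 2*x²) (X(x) = 1/(((x² + x²) + 3) + 3) = 1/((2*x² + 3) + 3) = 1/((3 + 2*x²) + 3) = 1/(6 + 2*x²))
g(G, Z) = G + Z/(2*(3 + G²)) (g(G, Z) = (1/(2*(3 + G²)))*Z + G = Z/(2*(3 + G²)) + G = G + Z/(2*(3 + G²)))
d(K, u) = 96 + K*(-4 + u/38) (d(K, u) = ((u/2 - 4*(3 + (-4)²))/(3 + (-4)²))*K + 96 = ((u/2 - 4*(3 + 16))/(3 + 16))*K + 96 = ((u/2 - 4*19)/19)*K + 96 = ((u/2 - 76)/19)*K + 96 = ((-76 + u/2)/19)*K + 96 = (-4 + u/38)*K + 96 = K*(-4 + u/38) + 96 = 96 + K*(-4 + u/38))
√(46003 + d(180, 195)) = √(46003 + (96 + (1/38)*180*(-152 + 195))) = √(46003 + (96 + (1/38)*180*43)) = √(46003 + (96 + 3870/19)) = √(46003 + 5694/19) = √(879751/19) = √16715269/19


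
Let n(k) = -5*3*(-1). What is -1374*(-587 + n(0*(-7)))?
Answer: 785928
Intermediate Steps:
n(k) = 15 (n(k) = -15*(-1) = 15)
-1374*(-587 + n(0*(-7))) = -1374*(-587 + 15) = -1374*(-572) = 785928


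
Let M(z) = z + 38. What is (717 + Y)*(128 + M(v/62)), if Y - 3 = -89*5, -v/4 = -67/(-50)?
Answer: 1414413/31 ≈ 45626.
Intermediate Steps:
v = -134/25 (v = -(-268)/(-50) = -(-268)*(-1)/50 = -4*67/50 = -134/25 ≈ -5.3600)
Y = -442 (Y = 3 - 89*5 = 3 - 445 = -442)
M(z) = 38 + z
(717 + Y)*(128 + M(v/62)) = (717 - 442)*(128 + (38 - 134/25/62)) = 275*(128 + (38 - 134/25*1/62)) = 275*(128 + (38 - 67/775)) = 275*(128 + 29383/775) = 275*(128583/775) = 1414413/31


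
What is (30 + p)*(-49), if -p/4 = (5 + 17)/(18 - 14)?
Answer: -392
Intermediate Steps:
p = -22 (p = -4*(5 + 17)/(18 - 14) = -88/4 = -4*11/2 = -22)
(30 + p)*(-49) = (30 - 22)*(-49) = 8*(-49) = -392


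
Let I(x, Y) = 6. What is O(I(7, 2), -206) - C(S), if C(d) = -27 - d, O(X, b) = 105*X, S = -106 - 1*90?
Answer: 461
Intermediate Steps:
S = -196 (S = -106 - 90 = -196)
O(I(7, 2), -206) - C(S) = 105*6 - (-27 - 1*(-196)) = 630 - (-27 + 196) = 630 - 1*169 = 630 - 169 = 461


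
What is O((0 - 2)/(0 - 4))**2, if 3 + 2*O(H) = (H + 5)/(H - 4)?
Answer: 256/49 ≈ 5.2245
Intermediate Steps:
O(H) = -3/2 + (5 + H)/(2*(-4 + H)) (O(H) = -3/2 + ((H + 5)/(H - 4))/2 = -3/2 + ((5 + H)/(-4 + H))/2 = -3/2 + (5 + H)/(2*(-4 + H)))
O((0 - 2)/(0 - 4))**2 = ((17/2 - (0 - 2)/(0 - 4))/(-4 + (0 - 2)/(0 - 4)))**2 = ((17/2 - (-2)/(-4))/(-4 - 2/(-4)))**2 = ((17/2 - (-2)*(-1)/4)/(-4 - 2*(-1/4)))**2 = ((17/2 - 1*1/2)/(-4 + 1/2))**2 = ((17/2 - 1/2)/(-7/2))**2 = (-2/7*8)**2 = (-16/7)**2 = 256/49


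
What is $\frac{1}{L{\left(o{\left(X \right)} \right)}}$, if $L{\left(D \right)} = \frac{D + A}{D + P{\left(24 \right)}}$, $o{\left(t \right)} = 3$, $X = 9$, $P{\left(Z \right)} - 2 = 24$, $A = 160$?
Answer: $\frac{29}{163} \approx 0.17791$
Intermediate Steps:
$P{\left(Z \right)} = 26$ ($P{\left(Z \right)} = 2 + 24 = 26$)
$L{\left(D \right)} = \frac{160 + D}{26 + D}$ ($L{\left(D \right)} = \frac{D + 160}{D + 26} = \frac{160 + D}{26 + D}$)
$\frac{1}{L{\left(o{\left(X \right)} \right)}} = \frac{1}{\frac{1}{26 + 3} \left(160 + 3\right)} = \frac{1}{\frac{1}{29} \cdot 163} = \frac{1}{\frac{163}{29}} = \frac{29}{163}$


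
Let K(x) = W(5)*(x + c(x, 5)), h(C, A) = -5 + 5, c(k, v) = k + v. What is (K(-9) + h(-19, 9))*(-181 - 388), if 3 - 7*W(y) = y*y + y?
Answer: -199719/7 ≈ -28531.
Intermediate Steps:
h(C, A) = 0
W(y) = 3/7 - y/7 - y²/7 (W(y) = 3/7 - (y*y + y)/7 = 3/7 - (y² + y)/7 = 3/7 - (y + y²)/7 = 3/7 + (-y/7 - y²/7) = 3/7 - y/7 - y²/7)
K(x) = -135/7 - 54*x/7 (K(x) = (3/7 - ⅐*5 - ⅐*5²)*(x + (x + 5)) = (3/7 - 5/7 - ⅐*25)*(x + (5 + x)) = (3/7 - 5/7 - 25/7)*(5 + 2*x) = -27*(5 + 2*x)/7 = -135/7 - 54*x/7)
(K(-9) + h(-19, 9))*(-181 - 388) = ((-135/7 - 54/7*(-9)) + 0)*(-181 - 388) = ((-135/7 + 486/7) + 0)*(-569) = (351/7 + 0)*(-569) = (351/7)*(-569) = -199719/7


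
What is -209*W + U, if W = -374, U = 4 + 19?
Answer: 78189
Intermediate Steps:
U = 23
-209*W + U = -209*(-374) + 23 = 78166 + 23 = 78189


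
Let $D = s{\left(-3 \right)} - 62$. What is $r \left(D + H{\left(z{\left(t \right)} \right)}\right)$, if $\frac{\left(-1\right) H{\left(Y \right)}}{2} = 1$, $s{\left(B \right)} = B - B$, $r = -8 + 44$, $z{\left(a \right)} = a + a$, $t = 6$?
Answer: $-2304$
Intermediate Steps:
$z{\left(a \right)} = 2 a$
$r = 36$
$s{\left(B \right)} = 0$
$H{\left(Y \right)} = -2$ ($H{\left(Y \right)} = \left(-2\right) 1 = -2$)
$D = -62$ ($D = 0 - 62 = -62$)
$r \left(D + H{\left(z{\left(t \right)} \right)}\right) = 36 \left(-62 - 2\right) = 36 \left(-64\right) = -2304$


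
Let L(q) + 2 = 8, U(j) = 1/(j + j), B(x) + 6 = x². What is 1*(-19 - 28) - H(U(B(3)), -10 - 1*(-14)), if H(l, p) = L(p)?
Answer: -53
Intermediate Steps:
B(x) = -6 + x²
U(j) = 1/(2*j)
L(q) = 6 (L(q) = -2 + 8 = 6)
H(l, p) = 6
1*(-19 - 28) - H(U(B(3)), -10 - 1*(-14)) = 1*(-19 - 28) - 1*6 = 1*(-47) - 6 = -47 - 6 = -53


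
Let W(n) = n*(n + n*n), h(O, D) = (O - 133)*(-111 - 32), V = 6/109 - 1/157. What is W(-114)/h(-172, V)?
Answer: -1468548/43615 ≈ -33.671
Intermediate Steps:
V = 833/17113 (V = 6*(1/109) - 1*1/157 = 6/109 - 1/157 = 833/17113 ≈ 0.048676)
h(O, D) = 19019 - 143*O (h(O, D) = (-133 + O)*(-143) = 19019 - 143*O)
W(n) = n*(n + n²)
W(-114)/h(-172, V) = ((-114)²*(1 - 114))/(19019 - 143*(-172)) = (12996*(-113))/(19019 + 24596) = -1468548/43615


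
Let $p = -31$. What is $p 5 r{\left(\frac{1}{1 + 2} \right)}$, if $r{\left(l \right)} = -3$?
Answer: $465$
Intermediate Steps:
$p 5 r{\left(\frac{1}{1 + 2} \right)} = \left(-31\right) 5 \left(-3\right) = \left(-155\right) \left(-3\right) = 465$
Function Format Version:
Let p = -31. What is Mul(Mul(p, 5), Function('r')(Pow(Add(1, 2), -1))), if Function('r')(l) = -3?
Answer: 465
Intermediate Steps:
Mul(Mul(p, 5), Function('r')(Pow(Add(1, 2), -1))) = Mul(Mul(-31, 5), -3) = Mul(-155, -3) = 465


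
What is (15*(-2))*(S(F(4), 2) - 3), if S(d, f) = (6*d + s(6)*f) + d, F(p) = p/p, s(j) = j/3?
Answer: -240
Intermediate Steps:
s(j) = j/3 (s(j) = j*(1/3) = j/3)
F(p) = 1
S(d, f) = 2*f + 7*d (S(d, f) = (6*d + ((1/3)*6)*f) + d = (6*d + 2*f) + d = (2*f + 6*d) + d = 2*f + 7*d)
(15*(-2))*(S(F(4), 2) - 3) = (15*(-2))*((2*2 + 7*1) - 3) = -30*((4 + 7) - 3) = -30*(11 - 3) = -30*8 = -240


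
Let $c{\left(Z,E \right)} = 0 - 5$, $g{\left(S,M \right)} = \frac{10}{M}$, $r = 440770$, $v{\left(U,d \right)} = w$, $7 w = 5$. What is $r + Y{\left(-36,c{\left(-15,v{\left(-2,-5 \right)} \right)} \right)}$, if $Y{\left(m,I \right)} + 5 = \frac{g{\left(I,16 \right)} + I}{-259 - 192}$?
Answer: $\frac{1590280155}{3608} \approx 4.4077 \cdot 10^{5}$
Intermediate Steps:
$w = \frac{5}{7}$ ($w = \frac{1}{7} \cdot 5 = \frac{5}{7} \approx 0.71429$)
$v{\left(U,d \right)} = \frac{5}{7}$
$c{\left(Z,E \right)} = -5$
$Y{\left(m,I \right)} = - \frac{18045}{3608} - \frac{I}{451}$ ($Y{\left(m,I \right)} = -5 + \frac{\frac{10}{16} + I}{-259 - 192} = -5 + \frac{10 \cdot \frac{1}{16} + I}{-451} = -5 + \left(\frac{5}{8} + I\right) \left(- \frac{1}{451}\right) = -5 - \left(\frac{5}{3608} + \frac{I}{451}\right) = - \frac{18045}{3608} - \frac{I}{451}$)
$r + Y{\left(-36,c{\left(-15,v{\left(-2,-5 \right)} \right)} \right)} = 440770 - \frac{18005}{3608} = \frac{1590280155}{3608}$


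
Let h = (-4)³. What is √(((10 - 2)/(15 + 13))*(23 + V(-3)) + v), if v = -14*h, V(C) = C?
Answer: 2*√11046/7 ≈ 30.029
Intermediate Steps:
h = -64
v = 896 (v = -14*(-64) = 896)
√(((10 - 2)/(15 + 13))*(23 + V(-3)) + v) = √(((10 - 2)/(15 + 13))*(23 - 3) + 896) = √((8/28)*20 + 896) = √((8*(1/28))*20 + 896) = √((2/7)*20 + 896) = √(40/7 + 896) = √(6312/7) = 2*√11046/7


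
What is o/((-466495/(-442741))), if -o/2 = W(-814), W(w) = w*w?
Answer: -586716831272/466495 ≈ -1.2577e+6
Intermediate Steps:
W(w) = w**2
o = -1325192 (o = -2*(-814)**2 = -2*662596 = -1325192)
o/((-466495/(-442741))) = -1325192/((-466495/(-442741))) = -1325192/((-466495*(-1/442741))) = -1325192/466495/442741 = -1325192*442741/466495 = -586716831272/466495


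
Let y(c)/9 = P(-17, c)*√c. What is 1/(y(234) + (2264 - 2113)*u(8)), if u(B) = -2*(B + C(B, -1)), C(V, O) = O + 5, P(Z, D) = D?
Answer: 151/42696327 + 351*√26/56928436 ≈ 3.4975e-5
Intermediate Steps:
C(V, O) = 5 + O
u(B) = -8 - 2*B (u(B) = -2*(B + (5 - 1)) = -2*(B + 4) = -2*(4 + B) = -8 - 2*B)
y(c) = 9*c^(3/2) (y(c) = 9*(c*√c) = 9*c^(3/2))
1/(y(234) + (2264 - 2113)*u(8)) = 1/(9*234^(3/2) + (2264 - 2113)*(-8 - 2*8)) = 1/(9*(702*√26) + 151*(-8 - 16)) = 1/(6318*√26 + 151*(-24)) = 1/(6318*√26 - 3624) = 1/(-3624 + 6318*√26)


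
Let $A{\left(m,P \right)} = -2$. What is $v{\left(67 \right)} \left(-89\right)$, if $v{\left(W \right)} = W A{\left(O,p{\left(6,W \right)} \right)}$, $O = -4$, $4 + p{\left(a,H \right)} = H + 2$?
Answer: $11926$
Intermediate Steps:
$p{\left(a,H \right)} = -2 + H$ ($p{\left(a,H \right)} = -4 + \left(H + 2\right) = -4 + \left(2 + H\right) = -2 + H$)
$v{\left(W \right)} = - 2 W$ ($v{\left(W \right)} = W \left(-2\right) = - 2 W$)
$v{\left(67 \right)} \left(-89\right) = \left(-2\right) 67 \left(-89\right) = \left(-134\right) \left(-89\right) = 11926$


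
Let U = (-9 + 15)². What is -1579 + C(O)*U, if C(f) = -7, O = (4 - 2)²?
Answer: -1831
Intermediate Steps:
O = 4 (O = 2² = 4)
U = 36 (U = 6² = 36)
-1579 + C(O)*U = -1579 - 7*36 = -1579 - 252 = -1831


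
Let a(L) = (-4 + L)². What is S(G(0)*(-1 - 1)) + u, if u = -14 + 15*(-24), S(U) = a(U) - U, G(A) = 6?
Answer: -106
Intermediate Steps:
S(U) = (-4 + U)² - U
u = -374 (u = -14 - 360 = -374)
S(G(0)*(-1 - 1)) + u = ((-4 + 6*(-1 - 1))² - 6*(-1 - 1)) - 374 = ((-4 + 6*(-2))² - 6*(-2)) - 374 = ((-4 - 12)² - 1*(-12)) - 374 = ((-16)² + 12) - 374 = (256 + 12) - 374 = 268 - 374 = -106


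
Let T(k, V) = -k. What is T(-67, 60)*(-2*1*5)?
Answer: -670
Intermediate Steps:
T(-67, 60)*(-2*1*5) = (-1*(-67))*(-2*1*5) = 67*(-2*5) = 67*(-10) = -670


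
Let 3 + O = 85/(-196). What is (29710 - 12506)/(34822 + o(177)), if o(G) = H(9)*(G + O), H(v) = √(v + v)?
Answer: 11507084231104/23280661275023 - 172067285544*√2/23280661275023 ≈ 0.48382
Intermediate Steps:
H(v) = √2*√v (H(v) = √(2*v) = √2*√v)
O = -673/196 (O = -3 + 85/(-196) = -3 + 85*(-1/196) = -3 - 85/196 = -673/196 ≈ -3.4337)
o(G) = 3*√2*(-673/196 + G) (o(G) = (√2*√9)*(G - 673/196) = (√2*3)*(-673/196 + G) = (3*√2)*(-673/196 + G) = 3*√2*(-673/196 + G))
(29710 - 12506)/(34822 + o(177)) = (29710 - 12506)/(34822 + √2*(-2019/196 + 3*177)) = 17204/(34822 + √2*(-2019/196 + 531)) = 17204/(34822 + √2*(102057/196)) = 17204/(34822 + 102057*√2/196)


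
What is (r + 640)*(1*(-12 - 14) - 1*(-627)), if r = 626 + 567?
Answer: 1101633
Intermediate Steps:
r = 1193
(r + 640)*(1*(-12 - 14) - 1*(-627)) = (1193 + 640)*(1*(-12 - 14) - 1*(-627)) = 1833*(1*(-26) + 627) = 1833*(-26 + 627) = 1833*601 = 1101633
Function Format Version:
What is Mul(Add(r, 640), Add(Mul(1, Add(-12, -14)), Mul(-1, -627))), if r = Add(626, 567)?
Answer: 1101633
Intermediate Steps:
r = 1193
Mul(Add(r, 640), Add(Mul(1, Add(-12, -14)), Mul(-1, -627))) = Mul(Add(1193, 640), Add(Mul(1, Add(-12, -14)), Mul(-1, -627))) = Mul(1833, Add(Mul(1, -26), 627)) = Mul(1833, Add(-26, 627)) = Mul(1833, 601) = 1101633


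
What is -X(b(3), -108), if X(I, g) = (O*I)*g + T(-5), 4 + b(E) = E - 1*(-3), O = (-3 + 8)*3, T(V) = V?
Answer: 3245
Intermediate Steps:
O = 15 (O = 5*3 = 15)
b(E) = -1 + E (b(E) = -4 + (E - 1*(-3)) = -4 + (E + 3) = -4 + (3 + E) = -1 + E)
X(I, g) = -5 + 15*I*g (X(I, g) = (15*I)*g - 5 = 15*I*g - 5 = -5 + 15*I*g)
-X(b(3), -108) = -(-5 + 15*(-1 + 3)*(-108)) = -(-5 + 15*2*(-108)) = -(-5 - 3240) = -1*(-3245) = 3245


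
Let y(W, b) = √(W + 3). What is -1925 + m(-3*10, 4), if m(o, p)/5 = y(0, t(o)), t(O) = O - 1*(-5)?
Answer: -1925 + 5*√3 ≈ -1916.3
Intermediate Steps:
t(O) = 5 + O (t(O) = O + 5 = 5 + O)
y(W, b) = √(3 + W)
m(o, p) = 5*√3 (m(o, p) = 5*√(3 + 0) = 5*√3)
-1925 + m(-3*10, 4) = -1925 + 5*√3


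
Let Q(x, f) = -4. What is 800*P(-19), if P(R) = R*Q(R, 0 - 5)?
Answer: 60800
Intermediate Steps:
P(R) = -4*R (P(R) = R*(-4) = -4*R)
800*P(-19) = 800*(-4*(-19)) = 800*76 = 60800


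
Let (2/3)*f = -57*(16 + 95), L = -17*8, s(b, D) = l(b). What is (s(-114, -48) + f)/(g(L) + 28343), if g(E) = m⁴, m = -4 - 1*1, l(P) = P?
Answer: -6403/19312 ≈ -0.33156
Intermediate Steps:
s(b, D) = b
m = -5 (m = -4 - 1 = -5)
L = -136
f = -18981/2 (f = 3*(-57*(16 + 95))/2 = 3*(-57*111)/2 = (3/2)*(-6327) = -18981/2 ≈ -9490.5)
g(E) = 625 (g(E) = (-5)⁴ = 625)
(s(-114, -48) + f)/(g(L) + 28343) = (-114 - 18981/2)/(625 + 28343) = -19209/2/28968 = -19209/2*1/28968 = -6403/19312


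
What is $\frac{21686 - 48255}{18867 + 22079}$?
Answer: $- \frac{26569}{40946} \approx -0.64888$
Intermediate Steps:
$\frac{21686 - 48255}{18867 + 22079} = - \frac{26569}{40946}$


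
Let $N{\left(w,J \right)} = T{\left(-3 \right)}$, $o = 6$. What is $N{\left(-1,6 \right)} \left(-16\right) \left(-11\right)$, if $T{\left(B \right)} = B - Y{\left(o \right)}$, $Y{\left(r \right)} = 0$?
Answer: $-528$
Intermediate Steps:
$T{\left(B \right)} = B$ ($T{\left(B \right)} = B - 0 = B + 0 = B$)
$N{\left(w,J \right)} = -3$
$N{\left(-1,6 \right)} \left(-16\right) \left(-11\right) = \left(-3\right) \left(-16\right) \left(-11\right) = 48 \left(-11\right) = -528$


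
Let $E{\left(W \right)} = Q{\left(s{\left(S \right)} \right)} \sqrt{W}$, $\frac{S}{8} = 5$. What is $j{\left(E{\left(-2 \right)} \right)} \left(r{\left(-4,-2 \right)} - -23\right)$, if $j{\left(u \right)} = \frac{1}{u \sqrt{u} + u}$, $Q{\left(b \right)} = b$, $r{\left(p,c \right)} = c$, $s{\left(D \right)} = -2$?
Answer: $\frac{21}{2 \left(- i \sqrt{2} + 2 \sqrt[4]{2} \left(- i\right)^{\frac{3}{2}}\right)} \approx -1.4225 + 2.6187 i$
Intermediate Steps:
$S = 40$ ($S = 8 \cdot 5 = 40$)
$E{\left(W \right)} = - 2 \sqrt{W}$
$j{\left(u \right)} = \frac{1}{u + u^{\frac{3}{2}}}$ ($j{\left(u \right)} = \frac{1}{u^{\frac{3}{2}} + u} = \frac{1}{u + u^{\frac{3}{2}}}$)
$j{\left(E{\left(-2 \right)} \right)} \left(r{\left(-4,-2 \right)} - -23\right) = \frac{-2 - -23}{- 2 \sqrt{-2} + \left(- 2 \sqrt{-2}\right)^{\frac{3}{2}}} = \frac{-2 + 23}{- 2 i \sqrt{2} + \left(- 2 i \sqrt{2}\right)^{\frac{3}{2}}} = \frac{1}{- 2 i \sqrt{2} + \left(- 2 i \sqrt{2}\right)^{\frac{3}{2}}} \cdot 21 = \frac{1}{- 2 i \sqrt{2} + 4 \sqrt[4]{2} \left(- i\right)^{\frac{3}{2}}} \cdot 21 = \frac{21}{- 2 i \sqrt{2} + 4 \sqrt[4]{2} \left(- i\right)^{\frac{3}{2}}}$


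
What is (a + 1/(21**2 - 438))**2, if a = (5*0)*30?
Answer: 1/9 ≈ 0.11111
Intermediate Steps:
a = 0 (a = 0*30 = 0)
(a + 1/(21**2 - 438))**2 = (0 + 1/(21**2 - 438))**2 = (0 + 1/(441 - 438))**2 = (0 + 1/3)**2 = (1/3)**2 = 1/9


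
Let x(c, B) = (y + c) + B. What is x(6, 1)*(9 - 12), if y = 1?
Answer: -24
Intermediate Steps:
x(c, B) = 1 + B + c (x(c, B) = (1 + c) + B = 1 + B + c)
x(6, 1)*(9 - 12) = (1 + 1 + 6)*(9 - 12) = 8*(-3) = -24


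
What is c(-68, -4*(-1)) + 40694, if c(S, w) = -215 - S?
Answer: 40547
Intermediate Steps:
c(-68, -4*(-1)) + 40694 = (-215 - 1*(-68)) + 40694 = (-215 + 68) + 40694 = -147 + 40694 = 40547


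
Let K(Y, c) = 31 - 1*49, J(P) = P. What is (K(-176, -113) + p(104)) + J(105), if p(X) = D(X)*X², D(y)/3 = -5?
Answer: -162153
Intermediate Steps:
D(y) = -15 (D(y) = 3*(-5) = -15)
K(Y, c) = -18 (K(Y, c) = 31 - 49 = -18)
p(X) = -15*X²
(K(-176, -113) + p(104)) + J(105) = (-18 - 15*104²) + 105 = (-18 - 15*10816) + 105 = (-18 - 162240) + 105 = -162258 + 105 = -162153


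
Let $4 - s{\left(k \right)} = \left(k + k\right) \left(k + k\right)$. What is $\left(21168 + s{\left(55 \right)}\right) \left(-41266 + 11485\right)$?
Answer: $-270173232$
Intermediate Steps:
$s{\left(k \right)} = 4 - 4 k^{2}$ ($s{\left(k \right)} = 4 - \left(k + k\right) \left(k + k\right) = 4 - 2 k 2 k = 4 - 4 k^{2}$)
$\left(21168 + s{\left(55 \right)}\right) \left(-41266 + 11485\right) = \left(21168 + \left(4 - 4 \cdot 55^{2}\right)\right) \left(-41266 + 11485\right) = \left(21168 + \left(4 - 12100\right)\right) \left(-29781\right) = \left(21168 - 12096\right) \left(-29781\right) = 9072 \left(-29781\right) = -270173232$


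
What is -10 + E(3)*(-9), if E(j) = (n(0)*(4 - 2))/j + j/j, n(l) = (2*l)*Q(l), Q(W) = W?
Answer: -19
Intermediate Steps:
n(l) = 2*l² (n(l) = (2*l)*l = 2*l²)
E(j) = 1 (E(j) = ((2*0²)*(4 - 2))/j + j/j = ((2*0)*2)/j + 1 = (0*2)/j + 1 = 0/j + 1 = 0 + 1 = 1)
-10 + E(3)*(-9) = -10 + 1*(-9) = -10 - 9 = -19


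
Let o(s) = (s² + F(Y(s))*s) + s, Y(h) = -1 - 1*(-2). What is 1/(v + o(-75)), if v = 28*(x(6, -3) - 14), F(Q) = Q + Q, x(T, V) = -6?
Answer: 1/4840 ≈ 0.00020661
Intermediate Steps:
Y(h) = 1 (Y(h) = -1 + 2 = 1)
F(Q) = 2*Q
o(s) = s² + 3*s (o(s) = (s² + (2*1)*s) + s = (s² + 2*s) + s = s² + 3*s)
v = -560 (v = 28*(-6 - 14) = 28*(-20) = -560)
1/(v + o(-75)) = 1/(-560 - 75*(3 - 75)) = 1/(-560 - 75*(-72)) = 1/(-560 + 5400) = 1/4840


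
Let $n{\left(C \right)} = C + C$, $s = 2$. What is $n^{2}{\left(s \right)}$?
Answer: $16$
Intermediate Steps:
$n{\left(C \right)} = 2 C$
$n^{2}{\left(s \right)} = \left(2 \cdot 2\right)^{2} = 4^{2} = 16$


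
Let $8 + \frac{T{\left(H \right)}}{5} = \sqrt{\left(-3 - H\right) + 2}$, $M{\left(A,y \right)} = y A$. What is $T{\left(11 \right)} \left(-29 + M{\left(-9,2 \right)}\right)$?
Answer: $1880 - 470 i \sqrt{3} \approx 1880.0 - 814.06 i$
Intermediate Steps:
$M{\left(A,y \right)} = A y$
$T{\left(H \right)} = -40 + 5 \sqrt{-1 - H}$ ($T{\left(H \right)} = -40 + 5 \sqrt{\left(-3 - H\right) + 2} = -40 + 5 \sqrt{-1 - H}$)
$T{\left(11 \right)} \left(-29 + M{\left(-9,2 \right)}\right) = \left(-40 + 5 \sqrt{-1 - 11}\right) \left(-29 - 18\right) = \left(-40 + 5 \sqrt{-12}\right) \left(-47\right) = \left(-40 + 5 \cdot 2 i \sqrt{3}\right) \left(-47\right) = \left(-40 + 10 i \sqrt{3}\right) \left(-47\right) = 1880 - 470 i \sqrt{3}$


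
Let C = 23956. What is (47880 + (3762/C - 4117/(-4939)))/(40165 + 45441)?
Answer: 2832607898645/5064394631252 ≈ 0.55932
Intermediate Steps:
(47880 + (3762/C - 4117/(-4939)))/(40165 + 45441) = (47880 + (3762/23956 - 4117/(-4939)))/(40165 + 45441) = (47880 + (3762*(1/23956) - 4117*(-1/4939)))/85606 = (47880 + (1881/11978 + 4117/4939))*(1/85606) = (47880 + 58603685/59159342)*(1/85606) = (2832607898645/59159342)*(1/85606) = 2832607898645/5064394631252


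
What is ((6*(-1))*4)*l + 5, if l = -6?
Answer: 149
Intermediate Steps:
((6*(-1))*4)*l + 5 = ((6*(-1))*4)*(-6) + 5 = -6*4*(-6) + 5 = -24*(-6) + 5 = 144 + 5 = 149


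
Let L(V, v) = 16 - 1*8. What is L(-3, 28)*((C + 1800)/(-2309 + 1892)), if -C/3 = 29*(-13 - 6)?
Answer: -9208/139 ≈ -66.245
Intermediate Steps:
C = 1653 (C = -87*(-13 - 6) = -87*(-19) = -3*(-551) = 1653)
L(V, v) = 8 (L(V, v) = 16 - 8 = 8)
L(-3, 28)*((C + 1800)/(-2309 + 1892)) = 8*((1653 + 1800)/(-2309 + 1892)) = 8*(3453/(-417)) = 8*(3453*(-1/417)) = 8*(-1151/139) = -9208/139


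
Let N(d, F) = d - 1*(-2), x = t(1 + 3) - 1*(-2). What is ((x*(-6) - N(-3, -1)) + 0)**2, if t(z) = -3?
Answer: 49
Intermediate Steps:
x = -1 (x = -3 - 1*(-2) = -3 + 2 = -1)
N(d, F) = 2 + d (N(d, F) = d + 2 = 2 + d)
((x*(-6) - N(-3, -1)) + 0)**2 = ((-1*(-6) - (2 - 3)) + 0)**2 = ((6 - 1*(-1)) + 0)**2 = ((6 + 1) + 0)**2 = (7 + 0)**2 = 7**2 = 49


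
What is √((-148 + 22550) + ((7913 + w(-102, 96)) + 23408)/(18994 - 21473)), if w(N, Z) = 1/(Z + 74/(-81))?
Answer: √8162099177547522594/19093258 ≈ 149.63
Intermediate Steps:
w(N, Z) = 1/(-74/81 + Z) (w(N, Z) = 1/(Z + 74*(-1/81)) = 1/(Z - 74/81) = 1/(-74/81 + Z))
√((-148 + 22550) + ((7913 + w(-102, 96)) + 23408)/(18994 - 21473)) = √((-148 + 22550) + ((7913 + 81/(-74 + 81*96)) + 23408)/(18994 - 21473)) = √(22402 + ((7913 + 81/(-74 + 7776)) + 23408)/(-2479)) = √(22402 + ((7913 + 81/7702) + 23408)*(-1/2479)) = √(22402 + (60946007/7702 + 23408)*(-1/2479)) = √(22402 + (241234423/7702)*(-1/2479)) = √(22402 - 241234423/19093258) = √(427485931293/19093258) = √8162099177547522594/19093258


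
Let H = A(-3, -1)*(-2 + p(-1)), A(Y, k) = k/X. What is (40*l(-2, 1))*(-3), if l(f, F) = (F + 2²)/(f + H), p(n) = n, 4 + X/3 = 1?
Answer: 1800/7 ≈ 257.14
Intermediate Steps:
X = -9 (X = -12 + 3*1 = -12 + 3 = -9)
A(Y, k) = -k/9 (A(Y, k) = k/(-9) = k*(-⅑) = -k/9)
H = -⅓ (H = (-⅑*(-1))*(-2 - 1) = (⅑)*(-3) = -⅓ ≈ -0.33333)
l(f, F) = (4 + F)/(-⅓ + f) (l(f, F) = (F + 2²)/(f - ⅓) = (F + 4)/(-⅓ + f) = (4 + F)/(-⅓ + f))
(40*l(-2, 1))*(-3) = (40*(3*(4 + 1)/(-1 + 3*(-2))))*(-3) = (40*(3*5/(-1 - 6)))*(-3) = (40*(3*5/(-7)))*(-3) = (40*(3*(-⅐)*5))*(-3) = (40*(-15/7))*(-3) = -600/7*(-3) = 1800/7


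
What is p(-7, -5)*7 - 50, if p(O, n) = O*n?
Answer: 195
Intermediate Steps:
p(-7, -5)*7 - 50 = -7*(-5)*7 - 50 = 35*7 - 50 = 245 - 50 = 195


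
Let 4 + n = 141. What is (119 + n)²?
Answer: 65536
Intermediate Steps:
n = 137 (n = -4 + 141 = 137)
(119 + n)² = (119 + 137)² = 256² = 65536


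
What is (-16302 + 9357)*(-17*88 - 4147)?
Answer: 39190635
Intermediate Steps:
(-16302 + 9357)*(-17*88 - 4147) = -6945*(-1496 - 4147) = -6945*(-5643) = 39190635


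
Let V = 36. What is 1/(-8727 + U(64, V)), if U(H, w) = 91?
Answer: -1/8636 ≈ -0.00011579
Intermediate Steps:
1/(-8727 + U(64, V)) = 1/(-8727 + 91) = 1/(-8636) = -1/8636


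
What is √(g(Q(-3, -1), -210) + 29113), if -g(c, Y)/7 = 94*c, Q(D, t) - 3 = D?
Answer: √29113 ≈ 170.63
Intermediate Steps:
Q(D, t) = 3 + D
g(c, Y) = -658*c
√(g(Q(-3, -1), -210) + 29113) = √(-658*(3 - 3) + 29113) = √(-658*0 + 29113) = √(0 + 29113) = √29113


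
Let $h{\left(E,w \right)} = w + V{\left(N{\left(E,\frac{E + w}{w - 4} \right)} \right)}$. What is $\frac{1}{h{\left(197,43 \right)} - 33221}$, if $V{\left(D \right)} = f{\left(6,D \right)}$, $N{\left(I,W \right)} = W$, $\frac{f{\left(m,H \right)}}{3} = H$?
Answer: $- \frac{13}{431074} \approx -3.0157 \cdot 10^{-5}$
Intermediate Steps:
$f{\left(m,H \right)} = 3 H$
$V{\left(D \right)} = 3 D$
$h{\left(E,w \right)} = w + \frac{3 \left(E + w\right)}{-4 + w}$ ($h{\left(E,w \right)} = w + 3 \frac{E + w}{w - 4} = w + 3 \frac{E + w}{-4 + w} = w + \frac{3 \left(E + w\right)}{-4 + w}$)
$\frac{1}{h{\left(197,43 \right)} - 33221} = \frac{1}{\frac{43^{2} - 43 + 3 \cdot 197}{-4 + 43} - 33221} = \frac{1}{\frac{1849 - 43 + 591}{39} - 33221} = \frac{1}{\frac{1}{39} \cdot 2397 - 33221} = \frac{1}{\frac{799}{13} - 33221} = \frac{1}{- \frac{431074}{13}} = - \frac{13}{431074}$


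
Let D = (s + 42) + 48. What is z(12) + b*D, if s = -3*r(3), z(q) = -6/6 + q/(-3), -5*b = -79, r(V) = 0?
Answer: 1417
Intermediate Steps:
b = 79/5 (b = -⅕*(-79) = 79/5 ≈ 15.800)
z(q) = -1 - q/3 (z(q) = -6*⅙ + q*(-⅓) = -1 - q/3)
s = 0 (s = -3*0 = 0)
D = 90 (D = (0 + 42) + 48 = 42 + 48 = 90)
z(12) + b*D = (-1 - ⅓*12) + (79/5)*90 = (-1 - 4) + 1422 = -5 + 1422 = 1417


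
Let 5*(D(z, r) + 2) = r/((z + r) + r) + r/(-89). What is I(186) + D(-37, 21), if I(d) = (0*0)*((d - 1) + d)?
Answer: -2686/2225 ≈ -1.2072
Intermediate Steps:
I(d) = 0 (I(d) = 0*((-1 + d) + d) = 0*(-1 + 2*d) = 0)
D(z, r) = -2 - r/445 + r/(5*(z + 2*r)) (D(z, r) = -2 + (r/((z + r) + r) + r/(-89))/5 = -2 + (r/((r + z) + r) + r*(-1/89))/5 = -2 + (r/(z + 2*r) - r/89)/5 = -2 + (-r/89 + r/(z + 2*r))/5 = -2 + (-r/445 + r/(5*(z + 2*r))) = -2 - r/445 + r/(5*(z + 2*r)))
I(186) + D(-37, 21) = 0 + (-1691*21 - 890*(-37) - 2*21**2 - 1*21*(-37))/(445*(-37 + 2*21)) = 0 + (-35511 + 32930 - 2*441 + 777)/(445*(-37 + 42)) = 0 + (1/445)*(-35511 + 32930 - 882 + 777)/5 = 0 + (1/445)*(1/5)*(-2686) = 0 - 2686/2225 = -2686/2225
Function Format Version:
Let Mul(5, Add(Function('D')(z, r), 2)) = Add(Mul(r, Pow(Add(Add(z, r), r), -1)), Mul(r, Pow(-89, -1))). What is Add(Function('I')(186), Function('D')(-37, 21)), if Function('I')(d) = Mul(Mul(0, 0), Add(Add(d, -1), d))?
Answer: Rational(-2686, 2225) ≈ -1.2072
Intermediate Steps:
Function('I')(d) = 0 (Function('I')(d) = Mul(0, Add(Add(-1, d), d)) = Mul(0, Add(-1, Mul(2, d))) = 0)
Function('D')(z, r) = Add(-2, Mul(Rational(-1, 445), r), Mul(Rational(1, 5), r, Pow(Add(z, Mul(2, r)), -1))) (Function('D')(z, r) = Add(-2, Mul(Rational(1, 5), Add(Mul(r, Pow(Add(Add(z, r), r), -1)), Mul(r, Pow(-89, -1))))) = Add(-2, Mul(Rational(1, 5), Add(Mul(r, Pow(Add(Add(r, z), r), -1)), Mul(r, Rational(-1, 89))))) = Add(-2, Mul(Rational(1, 5), Add(Mul(r, Pow(Add(z, Mul(2, r)), -1)), Mul(Rational(-1, 89), r)))) = Add(-2, Mul(Rational(1, 5), Add(Mul(Rational(-1, 89), r), Mul(r, Pow(Add(z, Mul(2, r)), -1))))) = Add(-2, Add(Mul(Rational(-1, 445), r), Mul(Rational(1, 5), r, Pow(Add(z, Mul(2, r)), -1)))) = Add(-2, Mul(Rational(-1, 445), r), Mul(Rational(1, 5), r, Pow(Add(z, Mul(2, r)), -1))))
Add(Function('I')(186), Function('D')(-37, 21)) = Add(0, Mul(Rational(1, 445), Pow(Add(-37, Mul(2, 21)), -1), Add(Mul(-1691, 21), Mul(-890, -37), Mul(-2, Pow(21, 2)), Mul(-1, 21, -37)))) = Add(0, Mul(Rational(1, 445), Pow(Add(-37, 42), -1), Add(-35511, 32930, Mul(-2, 441), 777))) = Add(0, Mul(Rational(1, 445), Pow(5, -1), Add(-35511, 32930, -882, 777))) = Add(0, Mul(Rational(1, 445), Rational(1, 5), -2686)) = Add(0, Rational(-2686, 2225)) = Rational(-2686, 2225)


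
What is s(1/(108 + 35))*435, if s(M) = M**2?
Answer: 435/20449 ≈ 0.021272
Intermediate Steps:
s(1/(108 + 35))*435 = (1/(108 + 35))**2*435 = (1/143)**2*435 = (1/20449)*435 = 435/20449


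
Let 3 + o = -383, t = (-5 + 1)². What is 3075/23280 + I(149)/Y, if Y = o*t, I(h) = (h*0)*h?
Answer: 205/1552 ≈ 0.13209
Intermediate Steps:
t = 16 (t = (-4)² = 16)
o = -386 (o = -3 - 383 = -386)
I(h) = 0 (I(h) = 0*h = 0)
Y = -6176 (Y = -386*16 = -6176)
3075/23280 + I(149)/Y = 3075/23280 + 0/(-6176) = 3075*(1/23280) + 0*(-1/6176) = 205/1552 + 0 = 205/1552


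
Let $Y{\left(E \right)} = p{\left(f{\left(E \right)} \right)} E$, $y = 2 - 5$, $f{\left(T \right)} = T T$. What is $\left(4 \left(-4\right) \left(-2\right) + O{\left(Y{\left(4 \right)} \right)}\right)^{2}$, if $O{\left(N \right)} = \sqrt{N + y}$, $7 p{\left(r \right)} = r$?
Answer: $\frac{\left(224 + \sqrt{301}\right)^{2}}{49} \approx 1188.8$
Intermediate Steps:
$f{\left(T \right)} = T^{2}$
$p{\left(r \right)} = \frac{r}{7}$
$y = -3$
$Y{\left(E \right)} = \frac{E^{3}}{7}$ ($Y{\left(E \right)} = \frac{E^{2}}{7} E = \frac{E^{3}}{7}$)
$O{\left(N \right)} = \sqrt{-3 + N}$ ($O{\left(N \right)} = \sqrt{N - 3} = \sqrt{-3 + N}$)
$\left(4 \left(-4\right) \left(-2\right) + O{\left(Y{\left(4 \right)} \right)}\right)^{2} = \left(4 \left(-4\right) \left(-2\right) + \sqrt{-3 + \frac{4^{3}}{7}}\right)^{2} = \left(\left(-16\right) \left(-2\right) + \sqrt{-3 + \frac{1}{7} \cdot 64}\right)^{2} = \left(32 + \sqrt{-3 + \frac{64}{7}}\right)^{2} = \left(32 + \sqrt{\frac{43}{7}}\right)^{2} = \left(32 + \frac{\sqrt{301}}{7}\right)^{2}$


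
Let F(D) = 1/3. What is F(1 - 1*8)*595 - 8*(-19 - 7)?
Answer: 1219/3 ≈ 406.33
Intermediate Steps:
F(D) = 1/3
F(1 - 1*8)*595 - 8*(-19 - 7) = (1/3)*595 - 8*(-19 - 7) = 595/3 - 8*(-26) = 595/3 + 208 = 1219/3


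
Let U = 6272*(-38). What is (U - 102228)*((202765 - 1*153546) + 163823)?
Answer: -72554435688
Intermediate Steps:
U = -238336
(U - 102228)*((202765 - 1*153546) + 163823) = (-238336 - 102228)*((202765 - 1*153546) + 163823) = -340564*((202765 - 153546) + 163823) = -340564*(49219 + 163823) = -340564*213042 = -72554435688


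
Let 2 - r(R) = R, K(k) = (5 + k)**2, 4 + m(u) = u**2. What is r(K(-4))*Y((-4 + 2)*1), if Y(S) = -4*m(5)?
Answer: -84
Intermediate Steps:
m(u) = -4 + u**2
r(R) = 2 - R
Y(S) = -84 (Y(S) = -4*(-4 + 5**2) = -4*(-4 + 25) = -4*21 = -84)
r(K(-4))*Y((-4 + 2)*1) = (2 - (5 - 4)**2)*(-84) = (2 - 1*1**2)*(-84) = (2 - 1*1)*(-84) = (2 - 1)*(-84) = 1*(-84) = -84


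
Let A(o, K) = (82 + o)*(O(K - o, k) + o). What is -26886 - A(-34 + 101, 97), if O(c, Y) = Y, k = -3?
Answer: -36422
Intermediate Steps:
A(o, K) = (-3 + o)*(82 + o) (A(o, K) = (82 + o)*(-3 + o) = (-3 + o)*(82 + o))
-26886 - A(-34 + 101, 97) = -26886 - (-246 + (-34 + 101)² + 79*(-34 + 101)) = -26886 - (-246 + 67² + 79*67) = -26886 - (-246 + 4489 + 5293) = -26886 - 1*9536 = -26886 - 9536 = -36422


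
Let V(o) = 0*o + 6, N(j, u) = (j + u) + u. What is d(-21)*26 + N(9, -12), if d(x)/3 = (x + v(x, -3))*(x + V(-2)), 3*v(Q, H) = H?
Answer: 25725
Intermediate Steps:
v(Q, H) = H/3
N(j, u) = j + 2*u
V(o) = 6 (V(o) = 0 + 6 = 6)
d(x) = 3*(-1 + x)*(6 + x) (d(x) = 3*((x + (⅓)*(-3))*(x + 6)) = 3*((x - 1)*(6 + x)) = 3*((-1 + x)*(6 + x)) = 3*(-1 + x)*(6 + x))
d(-21)*26 + N(9, -12) = (-18 + 3*(-21)² + 15*(-21))*26 + (9 + 2*(-12)) = (-18 + 3*441 - 315)*26 + (9 - 24) = (-18 + 1323 - 315)*26 - 15 = 990*26 - 15 = 25740 - 15 = 25725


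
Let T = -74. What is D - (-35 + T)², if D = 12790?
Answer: 909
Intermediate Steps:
D - (-35 + T)² = 12790 - (-35 - 74)² = 12790 - 1*(-109)² = 12790 - 1*11881 = 12790 - 11881 = 909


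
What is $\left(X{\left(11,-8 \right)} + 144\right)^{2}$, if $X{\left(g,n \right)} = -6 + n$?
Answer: $16900$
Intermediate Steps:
$\left(X{\left(11,-8 \right)} + 144\right)^{2} = \left(\left(-6 - 8\right) + 144\right)^{2} = \left(-14 + 144\right)^{2} = 130^{2} = 16900$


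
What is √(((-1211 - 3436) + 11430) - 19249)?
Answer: I*√12466 ≈ 111.65*I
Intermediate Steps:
√(((-1211 - 3436) + 11430) - 19249) = √((-4647 + 11430) - 19249) = √(6783 - 19249) = √(-12466) = I*√12466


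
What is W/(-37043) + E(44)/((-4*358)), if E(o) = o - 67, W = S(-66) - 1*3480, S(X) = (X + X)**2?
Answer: -19115819/53045576 ≈ -0.36037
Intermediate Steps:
S(X) = 4*X**2 (S(X) = (2*X)**2 = 4*X**2)
W = 13944 (W = 4*(-66)**2 - 1*3480 = 4*4356 - 3480 = 17424 - 3480 = 13944)
E(o) = -67 + o
W/(-37043) + E(44)/((-4*358)) = 13944/(-37043) + (-67 + 44)/((-4*358)) = 13944*(-1/37043) - 23/(-1432) = -13944/37043 - 23*(-1/1432) = -13944/37043 + 23/1432 = -19115819/53045576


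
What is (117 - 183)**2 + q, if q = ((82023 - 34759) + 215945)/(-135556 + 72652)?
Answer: 273746615/62904 ≈ 4351.8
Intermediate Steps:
q = -263209/62904 (q = (47264 + 215945)/(-62904) = 263209*(-1/62904) = -263209/62904 ≈ -4.1843)
(117 - 183)**2 + q = (117 - 183)**2 - 263209/62904 = (-66)**2 - 263209/62904 = 4356 - 263209/62904 = 273746615/62904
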